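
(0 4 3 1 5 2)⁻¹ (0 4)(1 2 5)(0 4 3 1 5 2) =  (0 2 5)(3 4)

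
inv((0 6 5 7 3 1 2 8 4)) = (0 4 8 2 1 3 7 5 6)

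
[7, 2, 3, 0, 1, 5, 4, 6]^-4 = [4, 0, 7, 6, 3, 5, 2, 1]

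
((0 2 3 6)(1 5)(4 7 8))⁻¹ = (0 6 3 2)(1 5)(4 8 7)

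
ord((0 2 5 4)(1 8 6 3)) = 4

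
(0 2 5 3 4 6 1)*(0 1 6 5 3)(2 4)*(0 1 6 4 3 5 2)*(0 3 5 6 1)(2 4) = (0 5)(2 6)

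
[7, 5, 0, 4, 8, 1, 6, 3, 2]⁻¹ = [2, 5, 8, 7, 3, 1, 6, 0, 4]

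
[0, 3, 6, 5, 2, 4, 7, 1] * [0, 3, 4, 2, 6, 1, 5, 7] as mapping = [0→0, 1→2, 2→5, 3→1, 4→4, 5→6, 6→7, 7→3] 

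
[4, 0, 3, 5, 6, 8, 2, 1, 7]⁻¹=[1, 7, 6, 2, 0, 3, 4, 8, 5]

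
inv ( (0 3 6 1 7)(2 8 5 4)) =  (0 7 1 6 3)(2 4 5 8)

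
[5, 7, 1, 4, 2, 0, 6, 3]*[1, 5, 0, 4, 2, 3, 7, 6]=[3, 6, 5, 2, 0, 1, 7, 4]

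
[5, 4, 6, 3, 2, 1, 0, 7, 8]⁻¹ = [6, 5, 4, 3, 1, 0, 2, 7, 8]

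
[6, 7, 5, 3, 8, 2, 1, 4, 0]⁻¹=[8, 6, 5, 3, 7, 2, 0, 1, 4]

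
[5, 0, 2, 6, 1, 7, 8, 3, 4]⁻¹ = [1, 4, 2, 7, 8, 0, 3, 5, 6]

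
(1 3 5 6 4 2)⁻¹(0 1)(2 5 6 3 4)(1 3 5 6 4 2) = (0 3)(1 6 4 5 2)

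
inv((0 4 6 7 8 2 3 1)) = (0 1 3 2 8 7 6 4)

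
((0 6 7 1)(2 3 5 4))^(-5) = (0 1 7 6)(2 4 5 3)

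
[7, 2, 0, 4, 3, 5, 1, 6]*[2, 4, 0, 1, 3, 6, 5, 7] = [7, 0, 2, 3, 1, 6, 4, 5]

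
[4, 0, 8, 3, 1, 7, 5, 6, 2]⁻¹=[1, 4, 8, 3, 0, 6, 7, 5, 2]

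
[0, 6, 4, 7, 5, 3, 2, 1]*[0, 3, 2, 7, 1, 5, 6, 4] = [0, 6, 1, 4, 5, 7, 2, 3]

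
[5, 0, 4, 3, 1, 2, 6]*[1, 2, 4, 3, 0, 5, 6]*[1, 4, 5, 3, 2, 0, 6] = [0, 4, 1, 3, 5, 2, 6]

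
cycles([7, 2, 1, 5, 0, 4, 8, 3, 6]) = (0 7 3 5 4)(1 2)(6 8)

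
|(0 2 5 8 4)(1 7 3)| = 15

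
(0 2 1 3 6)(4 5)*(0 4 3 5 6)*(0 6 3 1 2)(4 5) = (1 4 3 6 5)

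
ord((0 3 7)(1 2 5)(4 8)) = 6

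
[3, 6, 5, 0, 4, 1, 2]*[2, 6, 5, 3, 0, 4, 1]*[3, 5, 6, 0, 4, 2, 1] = [0, 5, 4, 6, 3, 1, 2]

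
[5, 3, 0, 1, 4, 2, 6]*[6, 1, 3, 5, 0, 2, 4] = [2, 5, 6, 1, 0, 3, 4]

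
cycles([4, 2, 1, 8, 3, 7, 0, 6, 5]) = (0 4 3 8 5 7 6)(1 2)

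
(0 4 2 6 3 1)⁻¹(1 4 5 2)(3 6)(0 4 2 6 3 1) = (0 2 5 6)(1 3)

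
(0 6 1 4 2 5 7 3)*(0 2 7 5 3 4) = (0 6 1)(2 3)(4 7)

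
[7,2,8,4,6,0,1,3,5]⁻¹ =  [5,6,1,7,3,8,4,0,2]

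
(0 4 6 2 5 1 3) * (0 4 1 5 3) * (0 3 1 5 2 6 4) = (0 5 2 1 3)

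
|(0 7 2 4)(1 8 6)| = 12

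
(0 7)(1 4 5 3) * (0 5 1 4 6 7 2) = (0 2)(1 6 7 5 3 4)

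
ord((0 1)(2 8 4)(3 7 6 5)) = 12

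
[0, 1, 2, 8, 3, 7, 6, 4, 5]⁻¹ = [0, 1, 2, 4, 7, 8, 6, 5, 3]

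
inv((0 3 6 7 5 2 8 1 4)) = (0 4 1 8 2 5 7 6 3)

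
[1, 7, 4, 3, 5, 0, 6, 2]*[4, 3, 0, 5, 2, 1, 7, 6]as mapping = [0→3, 1→6, 2→2, 3→5, 4→1, 5→4, 6→7, 7→0]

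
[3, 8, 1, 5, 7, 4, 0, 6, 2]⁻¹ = [6, 2, 8, 0, 5, 3, 7, 4, 1]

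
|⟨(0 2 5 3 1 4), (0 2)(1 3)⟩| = 48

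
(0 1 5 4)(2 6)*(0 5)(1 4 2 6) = (0 4 5 2 1)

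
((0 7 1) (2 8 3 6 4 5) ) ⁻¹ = (0 1 7) (2 5 4 6 3 8) 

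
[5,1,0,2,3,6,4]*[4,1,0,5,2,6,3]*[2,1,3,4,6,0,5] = [5,1,6,2,0,4,3]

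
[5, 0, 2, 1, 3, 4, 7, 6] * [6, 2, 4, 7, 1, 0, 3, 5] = [0, 6, 4, 2, 7, 1, 5, 3]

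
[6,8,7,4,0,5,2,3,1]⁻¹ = [4,8,6,7,3,5,0,2,1]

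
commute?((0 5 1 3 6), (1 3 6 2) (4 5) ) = no:(0 5 1 3 6)*(1 3 6 2) (4 5) = (0 4 5 3 2 1 6), (1 3 6 2) (4 5)*(0 5 1 3 6) = (0 5 4 1 6 2 3) 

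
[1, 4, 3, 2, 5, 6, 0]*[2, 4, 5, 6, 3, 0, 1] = [4, 3, 6, 5, 0, 1, 2]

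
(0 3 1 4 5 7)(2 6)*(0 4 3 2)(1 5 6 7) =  (0 2 7 4 6)(1 3 5)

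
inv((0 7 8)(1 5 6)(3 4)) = (0 8 7)(1 6 5)(3 4)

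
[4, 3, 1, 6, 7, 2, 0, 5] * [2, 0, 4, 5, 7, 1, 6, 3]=[7, 5, 0, 6, 3, 4, 2, 1]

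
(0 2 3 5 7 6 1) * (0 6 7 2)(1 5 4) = (1 6 5 2 3 4)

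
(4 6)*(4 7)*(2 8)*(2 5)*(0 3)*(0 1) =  (0 3 1)(2 8 5)(4 6 7)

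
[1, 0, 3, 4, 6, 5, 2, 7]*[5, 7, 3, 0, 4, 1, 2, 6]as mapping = [0→7, 1→5, 2→0, 3→4, 4→2, 5→1, 6→3, 7→6]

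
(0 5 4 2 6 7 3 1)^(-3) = (0 7 4 1 6 5 3 2)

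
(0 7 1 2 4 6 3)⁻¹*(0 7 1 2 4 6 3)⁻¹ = (0 6 2 7 3 4 1)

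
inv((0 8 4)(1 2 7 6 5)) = (0 4 8)(1 5 6 7 2)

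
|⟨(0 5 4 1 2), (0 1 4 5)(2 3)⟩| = 360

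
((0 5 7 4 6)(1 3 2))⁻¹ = (0 6 4 7 5)(1 2 3)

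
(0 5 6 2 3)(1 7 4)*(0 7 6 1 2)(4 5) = (0 4 2 3 7 5 1 6)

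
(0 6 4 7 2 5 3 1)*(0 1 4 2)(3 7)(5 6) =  (0 5 7)(2 6)(3 4)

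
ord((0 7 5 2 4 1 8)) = 7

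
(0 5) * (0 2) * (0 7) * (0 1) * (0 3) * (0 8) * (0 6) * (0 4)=(0 5 2 7 1 3 8 6 4)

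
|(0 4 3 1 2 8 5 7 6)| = 9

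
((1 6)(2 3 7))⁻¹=(1 6)(2 7 3)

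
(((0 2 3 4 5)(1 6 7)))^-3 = (0 3 5 2 4)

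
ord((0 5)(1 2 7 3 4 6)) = 6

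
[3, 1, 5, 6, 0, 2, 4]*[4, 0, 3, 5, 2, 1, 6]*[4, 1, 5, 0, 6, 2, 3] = [2, 4, 1, 3, 6, 0, 5]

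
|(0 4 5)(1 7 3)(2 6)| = 6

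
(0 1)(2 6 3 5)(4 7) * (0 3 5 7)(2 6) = (0 1 3 7 4)(5 6)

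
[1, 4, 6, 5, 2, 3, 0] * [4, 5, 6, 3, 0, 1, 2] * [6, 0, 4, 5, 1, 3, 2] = [3, 6, 4, 0, 2, 5, 1]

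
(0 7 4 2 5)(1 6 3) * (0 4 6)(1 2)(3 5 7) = (0 3 2 7 6 5 4 1)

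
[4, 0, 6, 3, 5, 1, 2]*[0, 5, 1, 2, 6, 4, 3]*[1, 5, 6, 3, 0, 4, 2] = [2, 1, 3, 6, 0, 4, 5]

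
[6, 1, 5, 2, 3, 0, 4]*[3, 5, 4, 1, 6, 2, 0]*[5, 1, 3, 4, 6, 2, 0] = [5, 2, 3, 6, 1, 4, 0]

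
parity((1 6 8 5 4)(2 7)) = odd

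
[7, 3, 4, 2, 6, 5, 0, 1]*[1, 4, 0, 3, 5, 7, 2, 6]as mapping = [0→6, 1→3, 2→5, 3→0, 4→2, 5→7, 6→1, 7→4]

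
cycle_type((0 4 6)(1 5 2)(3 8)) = 2.3^2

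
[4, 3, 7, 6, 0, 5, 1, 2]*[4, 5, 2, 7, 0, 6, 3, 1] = [0, 7, 1, 3, 4, 6, 5, 2]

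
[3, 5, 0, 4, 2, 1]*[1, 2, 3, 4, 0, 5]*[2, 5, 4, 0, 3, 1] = [3, 1, 5, 2, 0, 4]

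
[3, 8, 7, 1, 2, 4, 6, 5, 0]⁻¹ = [8, 3, 4, 0, 5, 7, 6, 2, 1]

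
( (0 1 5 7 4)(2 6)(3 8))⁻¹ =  (0 4 7 5 1)(2 6)(3 8)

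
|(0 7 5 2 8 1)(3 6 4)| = 6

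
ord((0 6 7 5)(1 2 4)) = 12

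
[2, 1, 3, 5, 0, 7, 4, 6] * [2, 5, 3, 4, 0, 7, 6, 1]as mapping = [0→3, 1→5, 2→4, 3→7, 4→2, 5→1, 6→0, 7→6]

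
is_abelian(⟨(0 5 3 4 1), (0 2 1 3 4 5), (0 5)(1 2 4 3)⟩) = no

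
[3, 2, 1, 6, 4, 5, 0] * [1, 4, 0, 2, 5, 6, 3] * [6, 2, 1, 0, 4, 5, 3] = [1, 6, 4, 0, 5, 3, 2]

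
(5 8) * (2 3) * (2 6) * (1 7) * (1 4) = (1 7 4) (2 3 6) (5 8) 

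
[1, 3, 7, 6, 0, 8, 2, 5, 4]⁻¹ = [4, 0, 6, 1, 8, 7, 3, 2, 5]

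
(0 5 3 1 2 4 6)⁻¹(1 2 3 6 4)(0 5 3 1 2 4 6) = (0 6 2 4 1)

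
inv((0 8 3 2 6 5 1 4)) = (0 4 1 5 6 2 3 8)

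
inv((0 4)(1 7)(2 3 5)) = (0 4)(1 7)(2 5 3)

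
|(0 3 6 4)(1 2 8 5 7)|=20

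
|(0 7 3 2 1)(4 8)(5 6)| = 10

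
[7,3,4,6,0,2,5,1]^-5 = [3,5,7,2,1,0,4,6]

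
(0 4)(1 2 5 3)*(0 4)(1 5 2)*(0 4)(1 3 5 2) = (0 4)(1 3 2)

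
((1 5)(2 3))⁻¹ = (1 5)(2 3)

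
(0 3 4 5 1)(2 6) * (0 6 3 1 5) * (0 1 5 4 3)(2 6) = (0 5 4 1 2)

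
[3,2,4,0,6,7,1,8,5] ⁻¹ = [3,6,1,0,2,8,4,5,7] 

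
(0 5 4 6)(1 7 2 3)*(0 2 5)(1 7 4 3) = (1 4 6 2)(3 7 5)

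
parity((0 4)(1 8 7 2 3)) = odd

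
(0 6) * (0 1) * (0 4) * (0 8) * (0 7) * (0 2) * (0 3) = (0 6 1 4 8 7 2 3)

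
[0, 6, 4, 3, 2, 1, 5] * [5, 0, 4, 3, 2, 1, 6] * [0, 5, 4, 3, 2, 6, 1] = [6, 1, 4, 3, 2, 0, 5]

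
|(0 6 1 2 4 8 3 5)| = 8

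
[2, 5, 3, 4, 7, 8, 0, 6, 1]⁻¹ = [6, 8, 0, 2, 3, 1, 7, 4, 5]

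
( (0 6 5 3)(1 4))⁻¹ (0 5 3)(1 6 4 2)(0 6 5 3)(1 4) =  (0 6 3)(1 2 4 5)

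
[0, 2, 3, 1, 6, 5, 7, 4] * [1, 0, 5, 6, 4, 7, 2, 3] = [1, 5, 6, 0, 2, 7, 3, 4] 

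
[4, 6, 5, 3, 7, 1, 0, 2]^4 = [5, 7, 0, 3, 1, 4, 2, 6]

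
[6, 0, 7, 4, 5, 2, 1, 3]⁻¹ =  [1, 6, 5, 7, 3, 4, 0, 2]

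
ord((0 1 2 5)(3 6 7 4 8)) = 20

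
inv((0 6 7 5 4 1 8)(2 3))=(0 8 1 4 5 7 6)(2 3)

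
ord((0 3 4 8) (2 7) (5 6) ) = 4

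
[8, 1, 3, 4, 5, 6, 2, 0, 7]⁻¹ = [7, 1, 6, 2, 3, 4, 5, 8, 0]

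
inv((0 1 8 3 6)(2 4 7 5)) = (0 6 3 8 1)(2 5 7 4)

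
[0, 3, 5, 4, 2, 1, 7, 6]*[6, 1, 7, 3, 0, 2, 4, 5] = [6, 3, 2, 0, 7, 1, 5, 4] 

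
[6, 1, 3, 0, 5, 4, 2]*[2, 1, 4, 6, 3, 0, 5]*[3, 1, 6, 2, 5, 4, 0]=[4, 1, 0, 6, 3, 2, 5]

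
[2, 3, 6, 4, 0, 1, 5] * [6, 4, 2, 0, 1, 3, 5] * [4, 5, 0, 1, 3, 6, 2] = [0, 4, 6, 5, 2, 3, 1]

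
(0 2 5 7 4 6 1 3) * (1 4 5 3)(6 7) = (0 2 3)(4 7 5 6)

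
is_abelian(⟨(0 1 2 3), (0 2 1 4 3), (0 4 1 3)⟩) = no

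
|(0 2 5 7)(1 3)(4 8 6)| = 12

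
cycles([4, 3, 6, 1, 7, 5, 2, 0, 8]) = (0 4 7)(1 3)(2 6)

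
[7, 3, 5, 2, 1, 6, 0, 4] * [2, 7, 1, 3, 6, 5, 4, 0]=[0, 3, 5, 1, 7, 4, 2, 6]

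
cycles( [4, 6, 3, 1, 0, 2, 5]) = (0 4)(1 6 5 2 3)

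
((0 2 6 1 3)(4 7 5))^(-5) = (4 7 5)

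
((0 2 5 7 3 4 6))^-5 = (0 5 3 6 2 7 4)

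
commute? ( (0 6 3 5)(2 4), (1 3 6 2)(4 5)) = no: (0 6 3 5)(2 4)*(1 3 6 2)(4 5) = (0 2 5)(1 3 4), (1 3 6 2)(4 5)*(0 6 3 5)(2 4) = (0 6 4)(1 5 2)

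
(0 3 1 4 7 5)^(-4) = (0 1 7)(3 4 5)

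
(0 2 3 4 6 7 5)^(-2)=(0 7 4 2 5 6 3)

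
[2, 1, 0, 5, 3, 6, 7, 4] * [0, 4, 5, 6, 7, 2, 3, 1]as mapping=[0→5, 1→4, 2→0, 3→2, 4→6, 5→3, 6→1, 7→7]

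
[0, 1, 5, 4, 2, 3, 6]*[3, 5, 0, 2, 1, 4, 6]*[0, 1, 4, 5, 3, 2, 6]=[5, 2, 3, 1, 0, 4, 6]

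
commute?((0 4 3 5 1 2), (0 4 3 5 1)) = no:(0 4 3 5 1 2) * (0 4 3 5 1) = (0 3 1 2 4 5), (0 4 3 5 1) * (0 4 3 5 1 2) = (0 3 1 4 5 2)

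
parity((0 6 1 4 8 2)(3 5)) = even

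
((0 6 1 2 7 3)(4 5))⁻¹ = (0 3 7 2 1 6)(4 5)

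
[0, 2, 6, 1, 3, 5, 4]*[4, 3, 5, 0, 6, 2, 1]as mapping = [0→4, 1→5, 2→1, 3→3, 4→0, 5→2, 6→6]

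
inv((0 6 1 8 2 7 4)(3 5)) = (0 4 7 2 8 1 6)(3 5)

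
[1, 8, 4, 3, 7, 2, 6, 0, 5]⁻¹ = [7, 0, 5, 3, 2, 8, 6, 4, 1]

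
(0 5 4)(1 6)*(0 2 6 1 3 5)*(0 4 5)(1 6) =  (0 4 2 1 6 3)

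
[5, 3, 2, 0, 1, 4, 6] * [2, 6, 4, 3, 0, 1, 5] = [1, 3, 4, 2, 6, 0, 5]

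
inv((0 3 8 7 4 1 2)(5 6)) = (0 2 1 4 7 8 3)(5 6)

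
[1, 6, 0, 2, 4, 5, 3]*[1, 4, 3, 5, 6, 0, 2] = [4, 2, 1, 3, 6, 0, 5]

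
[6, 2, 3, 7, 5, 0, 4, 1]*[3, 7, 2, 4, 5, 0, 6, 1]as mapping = [0→6, 1→2, 2→4, 3→1, 4→0, 5→3, 6→5, 7→7]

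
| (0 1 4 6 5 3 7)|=7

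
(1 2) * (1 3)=(1 2 3)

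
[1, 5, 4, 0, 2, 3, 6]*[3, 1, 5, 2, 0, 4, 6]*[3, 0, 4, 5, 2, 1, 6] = [0, 2, 3, 5, 1, 4, 6]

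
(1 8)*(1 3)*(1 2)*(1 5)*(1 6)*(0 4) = (0 4)(1 8 3 2 5 6)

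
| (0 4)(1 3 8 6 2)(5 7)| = 10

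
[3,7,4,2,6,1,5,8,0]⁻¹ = [8,5,3,0,2,6,4,1,7]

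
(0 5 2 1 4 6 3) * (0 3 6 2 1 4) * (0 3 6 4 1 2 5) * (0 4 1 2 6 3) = (0 4 5 6 1)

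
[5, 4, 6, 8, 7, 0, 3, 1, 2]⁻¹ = [5, 7, 8, 6, 1, 0, 2, 4, 3]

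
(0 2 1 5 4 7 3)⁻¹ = (0 3 7 4 5 1 2)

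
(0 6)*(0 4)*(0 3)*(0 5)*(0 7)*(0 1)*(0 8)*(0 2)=(0 6 4 3 5 7 1 8 2)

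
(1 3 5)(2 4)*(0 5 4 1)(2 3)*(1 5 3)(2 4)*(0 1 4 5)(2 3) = (0 2)(1 5)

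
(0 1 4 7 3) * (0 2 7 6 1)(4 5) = (1 5 4 6)(2 7 3)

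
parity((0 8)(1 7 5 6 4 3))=even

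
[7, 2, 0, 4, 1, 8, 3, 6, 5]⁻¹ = [2, 4, 1, 6, 3, 8, 7, 0, 5]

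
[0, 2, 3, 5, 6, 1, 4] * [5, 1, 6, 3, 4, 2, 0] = [5, 6, 3, 2, 0, 1, 4]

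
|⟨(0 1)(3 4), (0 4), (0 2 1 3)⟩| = 120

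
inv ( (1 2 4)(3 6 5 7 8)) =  (1 4 2)(3 8 7 5 6)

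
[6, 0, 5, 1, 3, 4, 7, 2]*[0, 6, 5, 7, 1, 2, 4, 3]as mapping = [0→4, 1→0, 2→2, 3→6, 4→7, 5→1, 6→3, 7→5]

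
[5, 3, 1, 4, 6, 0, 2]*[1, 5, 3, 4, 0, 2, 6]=[2, 4, 5, 0, 6, 1, 3] 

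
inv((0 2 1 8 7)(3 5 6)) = (0 7 8 1 2)(3 6 5)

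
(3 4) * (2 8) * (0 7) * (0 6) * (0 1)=(0 7 6 1)(2 8)(3 4)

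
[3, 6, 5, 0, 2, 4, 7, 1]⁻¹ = [3, 7, 4, 0, 5, 2, 1, 6]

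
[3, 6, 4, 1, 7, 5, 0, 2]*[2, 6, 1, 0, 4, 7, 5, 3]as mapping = [0→0, 1→5, 2→4, 3→6, 4→3, 5→7, 6→2, 7→1]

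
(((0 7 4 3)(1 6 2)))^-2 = (0 4)(1 6 2)(3 7)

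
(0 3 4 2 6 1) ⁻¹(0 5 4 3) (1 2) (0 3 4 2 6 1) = (0 6) (2 4 3 5) 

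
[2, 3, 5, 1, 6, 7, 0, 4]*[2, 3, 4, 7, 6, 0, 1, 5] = [4, 7, 0, 3, 1, 5, 2, 6]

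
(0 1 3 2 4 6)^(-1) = (0 6 4 2 3 1)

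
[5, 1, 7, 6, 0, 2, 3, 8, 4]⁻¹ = [4, 1, 5, 6, 8, 0, 3, 2, 7]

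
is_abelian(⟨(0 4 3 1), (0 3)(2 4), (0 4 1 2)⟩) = no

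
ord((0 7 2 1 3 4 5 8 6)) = 9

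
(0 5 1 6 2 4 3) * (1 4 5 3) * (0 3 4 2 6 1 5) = (0 4 5 2)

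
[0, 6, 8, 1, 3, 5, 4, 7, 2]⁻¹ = [0, 3, 8, 4, 6, 5, 1, 7, 2]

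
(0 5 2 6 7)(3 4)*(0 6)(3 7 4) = (0 5 2)(4 7 6)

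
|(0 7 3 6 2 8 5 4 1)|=9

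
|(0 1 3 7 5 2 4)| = 7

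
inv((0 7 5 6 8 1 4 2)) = (0 2 4 1 8 6 5 7)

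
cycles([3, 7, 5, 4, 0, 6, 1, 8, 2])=(0 3 4)(1 7 8 2 5 6)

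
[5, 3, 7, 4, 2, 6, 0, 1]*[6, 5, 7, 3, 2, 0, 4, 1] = [0, 3, 1, 2, 7, 4, 6, 5]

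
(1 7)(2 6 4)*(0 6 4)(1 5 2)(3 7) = (0 6)(1 3 7 5 2 4)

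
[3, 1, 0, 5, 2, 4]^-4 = [3, 1, 0, 5, 2, 4]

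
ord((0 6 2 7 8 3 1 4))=8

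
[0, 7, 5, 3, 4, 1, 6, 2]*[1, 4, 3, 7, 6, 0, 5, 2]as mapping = [0→1, 1→2, 2→0, 3→7, 4→6, 5→4, 6→5, 7→3]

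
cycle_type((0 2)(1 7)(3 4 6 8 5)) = 2^2.5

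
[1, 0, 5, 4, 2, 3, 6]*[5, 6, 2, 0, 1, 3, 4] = [6, 5, 3, 1, 2, 0, 4]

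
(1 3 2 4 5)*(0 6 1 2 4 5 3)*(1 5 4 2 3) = (0 6 5 3 2 4 1)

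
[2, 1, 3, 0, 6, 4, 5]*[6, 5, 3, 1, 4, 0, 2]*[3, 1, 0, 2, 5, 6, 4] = [2, 6, 1, 4, 0, 5, 3]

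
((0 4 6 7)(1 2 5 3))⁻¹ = (0 7 6 4)(1 3 5 2)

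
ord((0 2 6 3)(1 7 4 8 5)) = 20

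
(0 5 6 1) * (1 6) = (0 5 1)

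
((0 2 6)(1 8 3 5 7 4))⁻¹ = (0 6 2)(1 4 7 5 3 8)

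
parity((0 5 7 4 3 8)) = odd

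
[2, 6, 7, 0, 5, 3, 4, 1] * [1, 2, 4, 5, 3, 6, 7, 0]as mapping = [0→4, 1→7, 2→0, 3→1, 4→6, 5→5, 6→3, 7→2]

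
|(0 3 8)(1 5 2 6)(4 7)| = 12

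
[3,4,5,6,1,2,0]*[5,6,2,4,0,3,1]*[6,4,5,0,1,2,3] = [1,6,0,4,3,5,2]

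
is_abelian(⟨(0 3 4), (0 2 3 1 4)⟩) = no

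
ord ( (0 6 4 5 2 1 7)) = 7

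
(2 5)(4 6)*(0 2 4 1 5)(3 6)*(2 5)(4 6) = (0 5 6 1 2)(3 4)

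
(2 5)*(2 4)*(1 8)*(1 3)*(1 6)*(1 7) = (1 8 3 6 7)(2 5 4)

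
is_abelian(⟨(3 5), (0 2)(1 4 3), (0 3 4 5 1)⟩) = no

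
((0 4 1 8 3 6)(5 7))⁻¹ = (0 6 3 8 1 4)(5 7)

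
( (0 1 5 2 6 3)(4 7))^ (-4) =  (0 5 6)(1 2 3)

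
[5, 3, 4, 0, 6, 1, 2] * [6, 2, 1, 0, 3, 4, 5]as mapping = [0→4, 1→0, 2→3, 3→6, 4→5, 5→2, 6→1]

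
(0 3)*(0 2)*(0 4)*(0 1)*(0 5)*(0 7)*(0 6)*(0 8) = (0 3 2 4 1 5 7 6 8)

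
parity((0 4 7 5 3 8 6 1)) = odd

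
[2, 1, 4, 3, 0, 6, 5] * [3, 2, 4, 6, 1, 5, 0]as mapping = [0→4, 1→2, 2→1, 3→6, 4→3, 5→0, 6→5]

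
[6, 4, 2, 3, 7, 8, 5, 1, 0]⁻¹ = [8, 7, 2, 3, 1, 6, 0, 4, 5]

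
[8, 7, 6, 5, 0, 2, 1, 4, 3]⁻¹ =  [4, 6, 5, 8, 7, 3, 2, 1, 0]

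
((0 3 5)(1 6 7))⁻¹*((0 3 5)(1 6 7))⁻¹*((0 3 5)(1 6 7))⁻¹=()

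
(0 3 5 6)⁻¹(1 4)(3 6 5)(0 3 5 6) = (0 6 5)(1 4)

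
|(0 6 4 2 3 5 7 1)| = 8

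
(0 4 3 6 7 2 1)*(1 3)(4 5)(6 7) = (0 5 4 1)(2 3 7)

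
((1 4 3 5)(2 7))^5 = (1 4 3 5)(2 7)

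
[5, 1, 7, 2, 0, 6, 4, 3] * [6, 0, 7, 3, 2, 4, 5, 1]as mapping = [0→4, 1→0, 2→1, 3→7, 4→6, 5→5, 6→2, 7→3]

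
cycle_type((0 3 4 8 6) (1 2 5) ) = 3.5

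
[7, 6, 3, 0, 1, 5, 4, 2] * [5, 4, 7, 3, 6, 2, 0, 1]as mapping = [0→1, 1→0, 2→3, 3→5, 4→4, 5→2, 6→6, 7→7]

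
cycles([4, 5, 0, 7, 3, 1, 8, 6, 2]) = (0 4 3 7 6 8 2) (1 5) 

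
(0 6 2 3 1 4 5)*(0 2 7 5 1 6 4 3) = (0 4 1 3 6 7 5 2)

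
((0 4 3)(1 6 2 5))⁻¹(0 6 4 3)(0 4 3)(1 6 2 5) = (0 4 2 3)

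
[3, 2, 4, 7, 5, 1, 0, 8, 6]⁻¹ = [6, 5, 1, 0, 2, 4, 8, 3, 7]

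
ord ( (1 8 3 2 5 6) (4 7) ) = 6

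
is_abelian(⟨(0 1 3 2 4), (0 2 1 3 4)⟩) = no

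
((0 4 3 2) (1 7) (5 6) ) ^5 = (0 4 3 2) (1 7) (5 6) 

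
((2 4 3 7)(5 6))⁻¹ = (2 7 3 4)(5 6)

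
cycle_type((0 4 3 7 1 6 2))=7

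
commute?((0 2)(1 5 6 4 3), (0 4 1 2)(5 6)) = no:(0 2)(1 5 6 4 3)*(0 4 1 2)(5 6) = (1 6)(2 4 3), (0 4 1 2)(5 6)*(0 2)(1 5 6 4 3) = (0 3 1)(4 5)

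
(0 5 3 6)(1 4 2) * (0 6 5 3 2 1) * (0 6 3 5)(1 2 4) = (0 5 4 2 6 3)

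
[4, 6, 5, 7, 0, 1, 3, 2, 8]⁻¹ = [4, 5, 7, 6, 0, 2, 1, 3, 8]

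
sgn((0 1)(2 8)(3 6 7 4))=-1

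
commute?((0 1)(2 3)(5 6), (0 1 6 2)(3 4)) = no:(0 1)(2 3)(5 6)*(0 1 6 2)(3 4) = (0 6 5 2 4 3), (0 1 6 2)(3 4)*(0 1)(2 3)(5 6) = (1 5 6 3 4 2)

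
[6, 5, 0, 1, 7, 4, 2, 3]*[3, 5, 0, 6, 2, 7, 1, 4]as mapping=[0→1, 1→7, 2→3, 3→5, 4→4, 5→2, 6→0, 7→6]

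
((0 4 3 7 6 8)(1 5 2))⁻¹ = (0 8 6 7 3 4)(1 2 5)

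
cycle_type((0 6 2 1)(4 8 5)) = 3.4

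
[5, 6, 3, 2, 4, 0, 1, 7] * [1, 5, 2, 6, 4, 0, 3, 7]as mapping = [0→0, 1→3, 2→6, 3→2, 4→4, 5→1, 6→5, 7→7]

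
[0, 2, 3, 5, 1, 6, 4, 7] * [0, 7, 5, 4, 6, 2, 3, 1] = [0, 5, 4, 2, 7, 3, 6, 1]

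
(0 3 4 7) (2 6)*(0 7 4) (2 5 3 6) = (0 6 5 3) 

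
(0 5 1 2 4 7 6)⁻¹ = (0 6 7 4 2 1 5)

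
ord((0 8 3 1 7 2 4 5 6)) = 9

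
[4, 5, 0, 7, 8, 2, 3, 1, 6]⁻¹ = [2, 7, 5, 6, 0, 1, 8, 3, 4]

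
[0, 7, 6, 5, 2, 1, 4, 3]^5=[0, 7, 4, 5, 6, 1, 2, 3]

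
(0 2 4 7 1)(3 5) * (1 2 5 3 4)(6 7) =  (0 5 4 6 7 2 1)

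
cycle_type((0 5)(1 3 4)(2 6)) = 2^2.3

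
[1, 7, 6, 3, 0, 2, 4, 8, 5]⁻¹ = [4, 0, 5, 3, 6, 8, 2, 1, 7]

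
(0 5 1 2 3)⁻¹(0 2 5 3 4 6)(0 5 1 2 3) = (0 4 6 5 3 1)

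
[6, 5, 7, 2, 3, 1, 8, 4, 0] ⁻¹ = [8, 5, 3, 4, 7, 1, 0, 2, 6] 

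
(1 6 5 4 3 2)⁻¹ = (1 2 3 4 5 6)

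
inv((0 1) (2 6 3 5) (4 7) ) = (0 1) (2 5 3 6) (4 7) 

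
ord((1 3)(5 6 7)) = 6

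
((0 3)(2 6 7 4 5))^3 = (0 3)(2 4 6 5 7)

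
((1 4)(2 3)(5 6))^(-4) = ()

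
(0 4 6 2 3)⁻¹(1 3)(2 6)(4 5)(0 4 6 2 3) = (0 1)(2 3)(5 6)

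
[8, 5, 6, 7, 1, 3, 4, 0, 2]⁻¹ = [7, 4, 8, 5, 6, 1, 2, 3, 0]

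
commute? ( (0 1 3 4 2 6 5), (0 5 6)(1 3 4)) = no: (0 1 3 4 2 6 5)*(0 5 6)(1 3 4) = (0 3 1 4 2), (0 5 6)(1 3 4)*(0 1 3 4 2 6 5) = (1 4 3 2 6)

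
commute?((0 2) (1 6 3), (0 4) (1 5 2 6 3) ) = no:(0 2) (1 6 3)*(0 4) (1 5 2 6 3) = (0 6 1 3 5 2 4), (0 4) (1 5 2 6 3)*(0 2) (1 6 3) = (0 4 2 3 6 1 5) 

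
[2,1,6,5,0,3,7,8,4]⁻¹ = [4,1,0,5,8,3,2,6,7]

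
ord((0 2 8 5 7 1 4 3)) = 8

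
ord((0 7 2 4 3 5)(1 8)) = 6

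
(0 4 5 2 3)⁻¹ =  (0 3 2 5 4)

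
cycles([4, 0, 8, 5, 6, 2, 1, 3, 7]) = (0 4 6 1)(2 8 7 3 5)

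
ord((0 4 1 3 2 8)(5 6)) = 6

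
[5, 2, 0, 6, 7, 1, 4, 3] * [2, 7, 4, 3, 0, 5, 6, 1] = [5, 4, 2, 6, 1, 7, 0, 3]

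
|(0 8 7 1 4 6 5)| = 7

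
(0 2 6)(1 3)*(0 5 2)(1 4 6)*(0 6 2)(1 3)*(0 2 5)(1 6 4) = (0 4 5 2 3 1 6)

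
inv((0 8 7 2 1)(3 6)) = (0 1 2 7 8)(3 6)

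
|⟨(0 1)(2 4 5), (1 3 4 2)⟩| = 720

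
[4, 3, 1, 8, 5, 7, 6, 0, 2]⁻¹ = [7, 2, 8, 1, 0, 4, 6, 5, 3]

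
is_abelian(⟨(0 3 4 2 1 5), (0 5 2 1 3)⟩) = no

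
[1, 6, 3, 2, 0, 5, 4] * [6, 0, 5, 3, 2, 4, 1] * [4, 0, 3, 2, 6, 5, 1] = [4, 0, 2, 5, 1, 6, 3]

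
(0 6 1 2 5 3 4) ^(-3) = (0 5 6 3 1 4 2) 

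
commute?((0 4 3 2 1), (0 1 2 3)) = no:(0 4 3 2 1)*(0 1 2 3) = (0 4), (0 1 2 3)*(0 4 3 2 1) = (3 4)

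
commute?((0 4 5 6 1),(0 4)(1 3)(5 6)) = no:(0 4 5 6 1)*(0 4)(1 3)(5 6) = (1 4 6 3),(0 4)(1 3)(5 6)*(0 4 5 6 1) = (0 5 1 3)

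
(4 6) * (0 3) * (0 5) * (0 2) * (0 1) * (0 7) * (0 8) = (0 3 5 2 1 7 8)(4 6)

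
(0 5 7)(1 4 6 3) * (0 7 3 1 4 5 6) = (0 6 1 5 3 4)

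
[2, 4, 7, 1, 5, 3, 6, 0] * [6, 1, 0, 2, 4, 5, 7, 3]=[0, 4, 3, 1, 5, 2, 7, 6]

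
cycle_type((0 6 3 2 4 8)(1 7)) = 2.6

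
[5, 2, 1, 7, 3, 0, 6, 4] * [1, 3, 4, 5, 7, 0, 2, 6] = [0, 4, 3, 6, 5, 1, 2, 7]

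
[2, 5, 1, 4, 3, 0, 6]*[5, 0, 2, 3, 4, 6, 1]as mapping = [0→2, 1→6, 2→0, 3→4, 4→3, 5→5, 6→1]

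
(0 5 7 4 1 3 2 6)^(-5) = (0 4 2 5 1 6 7 3)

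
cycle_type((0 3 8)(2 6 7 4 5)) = 3.5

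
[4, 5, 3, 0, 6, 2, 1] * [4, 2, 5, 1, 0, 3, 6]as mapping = [0→0, 1→3, 2→1, 3→4, 4→6, 5→5, 6→2]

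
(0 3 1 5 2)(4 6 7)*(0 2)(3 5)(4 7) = (0 5)(1 3)(4 6)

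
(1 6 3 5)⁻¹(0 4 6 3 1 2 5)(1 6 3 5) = (0 4 3 5 6 2 1)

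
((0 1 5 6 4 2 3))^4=(0 4 1 2 5 3 6)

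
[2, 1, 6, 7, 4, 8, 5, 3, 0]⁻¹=[8, 1, 0, 7, 4, 6, 2, 3, 5]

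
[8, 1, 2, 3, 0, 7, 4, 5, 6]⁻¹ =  [4, 1, 2, 3, 6, 7, 8, 5, 0]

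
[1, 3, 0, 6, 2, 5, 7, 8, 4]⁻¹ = [2, 0, 4, 1, 8, 5, 3, 6, 7]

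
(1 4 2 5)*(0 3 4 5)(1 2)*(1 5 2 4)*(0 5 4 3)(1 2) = (2 5 3)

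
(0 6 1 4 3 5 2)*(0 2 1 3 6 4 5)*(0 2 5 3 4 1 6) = (0 1 3 2 5 6 4)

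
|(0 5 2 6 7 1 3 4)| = 8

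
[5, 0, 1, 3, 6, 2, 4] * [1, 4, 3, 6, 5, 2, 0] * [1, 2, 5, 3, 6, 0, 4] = [5, 2, 6, 4, 1, 3, 0]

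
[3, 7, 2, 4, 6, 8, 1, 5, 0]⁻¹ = [8, 6, 2, 0, 3, 7, 4, 1, 5]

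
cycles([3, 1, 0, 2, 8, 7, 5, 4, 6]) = (0 3 2) (4 8 6 5 7) 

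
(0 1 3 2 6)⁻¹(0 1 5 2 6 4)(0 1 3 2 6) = (0 4 1 3 5 6)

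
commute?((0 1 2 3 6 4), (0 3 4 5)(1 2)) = no:(0 1 2 3 6 4)*(0 3 4 5)(1 2) = (0 2 4 3 6 5), (0 3 4 5)(1 2)*(0 1 2 3 6 4) = (0 6 4 5 1 3)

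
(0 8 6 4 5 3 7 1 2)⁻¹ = (0 2 1 7 3 5 4 6 8)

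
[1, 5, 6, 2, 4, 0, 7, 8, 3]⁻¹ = [5, 0, 3, 8, 4, 1, 2, 6, 7]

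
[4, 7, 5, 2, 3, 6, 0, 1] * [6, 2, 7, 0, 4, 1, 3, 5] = [4, 5, 1, 7, 0, 3, 6, 2]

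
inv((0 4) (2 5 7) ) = (0 4) (2 7 5) 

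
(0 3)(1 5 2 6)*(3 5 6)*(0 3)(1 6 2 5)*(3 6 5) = (0 1 2)(3 6 5)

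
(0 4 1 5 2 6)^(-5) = (0 4 1 5 2 6)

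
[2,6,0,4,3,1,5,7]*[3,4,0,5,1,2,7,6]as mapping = [0→0,1→7,2→3,3→1,4→5,5→4,6→2,7→6]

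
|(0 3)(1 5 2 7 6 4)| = 6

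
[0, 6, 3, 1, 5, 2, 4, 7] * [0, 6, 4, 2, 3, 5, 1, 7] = [0, 1, 2, 6, 5, 4, 3, 7]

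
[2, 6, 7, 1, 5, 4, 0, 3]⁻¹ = [6, 3, 0, 7, 5, 4, 1, 2]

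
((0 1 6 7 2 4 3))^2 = (0 6 2 3 1 7 4)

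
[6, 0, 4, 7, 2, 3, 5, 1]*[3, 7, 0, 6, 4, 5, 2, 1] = [2, 3, 4, 1, 0, 6, 5, 7]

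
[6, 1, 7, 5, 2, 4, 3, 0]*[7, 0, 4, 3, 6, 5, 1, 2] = [1, 0, 2, 5, 4, 6, 3, 7]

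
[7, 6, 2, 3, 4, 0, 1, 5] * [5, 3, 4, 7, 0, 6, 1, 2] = [2, 1, 4, 7, 0, 5, 3, 6]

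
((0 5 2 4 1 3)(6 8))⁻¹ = (0 3 1 4 2 5)(6 8)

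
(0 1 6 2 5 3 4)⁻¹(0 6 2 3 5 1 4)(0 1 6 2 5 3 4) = (0 1 2 5 4 3 6)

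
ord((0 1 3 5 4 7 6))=7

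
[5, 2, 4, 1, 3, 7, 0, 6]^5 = [5, 2, 4, 1, 3, 7, 0, 6]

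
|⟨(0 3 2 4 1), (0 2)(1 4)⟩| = 10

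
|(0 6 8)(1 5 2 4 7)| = 15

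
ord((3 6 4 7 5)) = 5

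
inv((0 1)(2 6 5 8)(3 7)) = (0 1)(2 8 5 6)(3 7)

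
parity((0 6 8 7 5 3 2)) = even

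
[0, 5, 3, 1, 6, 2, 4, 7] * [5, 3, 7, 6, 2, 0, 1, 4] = [5, 0, 6, 3, 1, 7, 2, 4]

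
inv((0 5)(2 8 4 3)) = (0 5)(2 3 4 8)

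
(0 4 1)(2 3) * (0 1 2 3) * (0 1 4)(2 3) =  (1 4 3 2)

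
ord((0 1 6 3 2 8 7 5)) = 8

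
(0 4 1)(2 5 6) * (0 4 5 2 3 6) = (0 5)(1 4)(3 6)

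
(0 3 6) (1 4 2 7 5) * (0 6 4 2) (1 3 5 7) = (0 5 3 4) (1 2) 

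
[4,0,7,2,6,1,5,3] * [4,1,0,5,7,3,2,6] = [7,4,6,0,2,1,3,5]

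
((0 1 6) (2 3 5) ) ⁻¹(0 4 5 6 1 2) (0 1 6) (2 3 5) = (0 6 3 1 4 2) 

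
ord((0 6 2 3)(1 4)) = 4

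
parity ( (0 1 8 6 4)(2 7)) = odd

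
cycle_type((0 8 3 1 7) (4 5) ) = 2.5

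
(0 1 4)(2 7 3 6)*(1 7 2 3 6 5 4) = (0 7 6 3 5 4)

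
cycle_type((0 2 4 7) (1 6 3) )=3.4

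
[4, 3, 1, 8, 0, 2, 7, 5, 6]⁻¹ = [4, 2, 5, 1, 0, 7, 8, 6, 3]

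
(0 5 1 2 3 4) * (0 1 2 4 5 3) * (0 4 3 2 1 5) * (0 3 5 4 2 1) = (0 1 5)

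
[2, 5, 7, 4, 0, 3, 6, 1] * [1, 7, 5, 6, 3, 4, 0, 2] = [5, 4, 2, 3, 1, 6, 0, 7]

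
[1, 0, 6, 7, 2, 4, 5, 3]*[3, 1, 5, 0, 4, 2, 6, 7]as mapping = [0→1, 1→3, 2→6, 3→7, 4→5, 5→4, 6→2, 7→0]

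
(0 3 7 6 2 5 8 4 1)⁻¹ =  (0 1 4 8 5 2 6 7 3)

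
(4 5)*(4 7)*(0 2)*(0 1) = (0 2 1)(4 5 7)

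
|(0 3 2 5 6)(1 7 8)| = 15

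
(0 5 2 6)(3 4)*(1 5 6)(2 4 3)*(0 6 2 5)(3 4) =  (0 2 1)(3 4 5)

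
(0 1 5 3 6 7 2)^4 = (0 6 1 7 5 2 3)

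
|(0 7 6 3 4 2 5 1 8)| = 9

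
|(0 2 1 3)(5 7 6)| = 12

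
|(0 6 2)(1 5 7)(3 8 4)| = 3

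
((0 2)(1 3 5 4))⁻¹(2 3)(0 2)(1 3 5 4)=(0 5)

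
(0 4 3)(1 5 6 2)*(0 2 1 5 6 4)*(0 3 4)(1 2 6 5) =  (0 3 6 2 1 5)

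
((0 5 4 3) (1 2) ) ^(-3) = (0 5 4 3) (1 2) 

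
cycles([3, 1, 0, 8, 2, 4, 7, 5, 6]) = (0 3 8 6 7 5 4 2)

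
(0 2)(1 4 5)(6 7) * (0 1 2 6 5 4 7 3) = (0 6 3)(1 7 5 2)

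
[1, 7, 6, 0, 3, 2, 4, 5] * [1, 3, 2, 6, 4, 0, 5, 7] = [3, 7, 5, 1, 6, 2, 4, 0]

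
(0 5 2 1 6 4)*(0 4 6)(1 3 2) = (0 5 1)(2 3)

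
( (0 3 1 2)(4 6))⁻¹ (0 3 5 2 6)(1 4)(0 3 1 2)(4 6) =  (0 4 3 1 5)(2 6)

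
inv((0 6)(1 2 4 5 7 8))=(0 6)(1 8 7 5 4 2)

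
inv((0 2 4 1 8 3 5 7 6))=(0 6 7 5 3 8 1 4 2)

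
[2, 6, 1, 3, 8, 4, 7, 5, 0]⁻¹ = [8, 2, 0, 3, 5, 7, 1, 6, 4]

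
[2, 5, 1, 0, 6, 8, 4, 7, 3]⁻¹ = [3, 2, 0, 8, 6, 1, 4, 7, 5]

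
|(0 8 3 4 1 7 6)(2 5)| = 14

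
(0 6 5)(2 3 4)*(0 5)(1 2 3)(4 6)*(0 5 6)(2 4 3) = (0 3)(1 4 2)(5 6)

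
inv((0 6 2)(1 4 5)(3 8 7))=(0 2 6)(1 5 4)(3 7 8)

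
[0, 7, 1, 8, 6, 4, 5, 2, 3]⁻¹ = [0, 2, 7, 8, 5, 6, 4, 1, 3]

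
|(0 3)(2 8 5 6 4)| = 10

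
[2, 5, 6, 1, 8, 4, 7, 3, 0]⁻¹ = [8, 3, 0, 7, 5, 1, 2, 6, 4]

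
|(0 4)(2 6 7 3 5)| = 10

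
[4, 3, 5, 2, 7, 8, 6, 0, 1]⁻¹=[7, 8, 3, 1, 0, 2, 6, 4, 5]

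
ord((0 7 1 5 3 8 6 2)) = 8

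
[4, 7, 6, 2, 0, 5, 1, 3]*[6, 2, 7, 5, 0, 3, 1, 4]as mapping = [0→0, 1→4, 2→1, 3→7, 4→6, 5→3, 6→2, 7→5]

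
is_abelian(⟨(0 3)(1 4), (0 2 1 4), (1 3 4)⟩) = no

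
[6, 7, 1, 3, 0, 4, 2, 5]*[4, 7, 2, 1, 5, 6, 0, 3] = [0, 3, 7, 1, 4, 5, 2, 6]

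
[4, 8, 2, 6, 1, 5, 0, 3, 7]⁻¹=[6, 4, 2, 7, 0, 5, 3, 8, 1]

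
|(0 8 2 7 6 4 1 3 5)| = 9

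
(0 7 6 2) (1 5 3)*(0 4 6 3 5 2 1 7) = (1 2 4 6) (3 7) 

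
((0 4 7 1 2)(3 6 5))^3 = (0 1 4 2 7)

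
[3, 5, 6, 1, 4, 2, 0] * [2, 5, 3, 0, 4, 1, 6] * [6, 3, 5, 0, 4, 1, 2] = [6, 3, 2, 1, 4, 0, 5]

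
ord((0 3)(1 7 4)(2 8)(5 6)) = 6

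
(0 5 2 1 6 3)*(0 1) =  (0 5 2)(1 6 3)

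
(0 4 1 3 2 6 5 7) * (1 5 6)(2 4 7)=(0 7)(1 3 4 5 2)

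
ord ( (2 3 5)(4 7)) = 6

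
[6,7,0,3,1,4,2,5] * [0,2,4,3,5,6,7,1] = [7,1,0,3,2,5,4,6]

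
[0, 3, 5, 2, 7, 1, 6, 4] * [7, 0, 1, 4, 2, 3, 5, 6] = [7, 4, 3, 1, 6, 0, 5, 2]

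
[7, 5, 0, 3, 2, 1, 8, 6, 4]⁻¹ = [2, 5, 4, 3, 8, 1, 7, 0, 6]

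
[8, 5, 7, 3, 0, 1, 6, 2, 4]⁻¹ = [4, 5, 7, 3, 8, 1, 6, 2, 0]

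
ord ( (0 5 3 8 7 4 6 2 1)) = 9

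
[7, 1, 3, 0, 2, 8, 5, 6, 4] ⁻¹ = [3, 1, 4, 2, 8, 6, 7, 0, 5] 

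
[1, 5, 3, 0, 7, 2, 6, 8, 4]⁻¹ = [3, 0, 5, 2, 8, 1, 6, 4, 7]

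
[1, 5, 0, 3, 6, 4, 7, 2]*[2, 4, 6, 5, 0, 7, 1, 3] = [4, 7, 2, 5, 1, 0, 3, 6]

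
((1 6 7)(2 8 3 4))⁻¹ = (1 7 6)(2 4 3 8)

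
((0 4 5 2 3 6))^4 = (0 3 5)(2 4 6)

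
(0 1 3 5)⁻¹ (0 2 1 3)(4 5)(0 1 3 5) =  (0 4)(1 2 3 5)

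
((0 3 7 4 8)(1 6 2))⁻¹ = (0 8 4 7 3)(1 2 6)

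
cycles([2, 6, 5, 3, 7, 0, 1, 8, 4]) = (0 2 5)(1 6)(4 7 8)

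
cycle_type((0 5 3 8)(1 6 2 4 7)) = 4.5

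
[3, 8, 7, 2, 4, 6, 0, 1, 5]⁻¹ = [6, 7, 3, 0, 4, 8, 5, 2, 1]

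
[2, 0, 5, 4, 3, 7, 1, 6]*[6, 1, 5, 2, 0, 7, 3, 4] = [5, 6, 7, 0, 2, 4, 1, 3]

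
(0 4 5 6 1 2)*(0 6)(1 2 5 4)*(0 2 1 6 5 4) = (0 6 1 4)(2 5)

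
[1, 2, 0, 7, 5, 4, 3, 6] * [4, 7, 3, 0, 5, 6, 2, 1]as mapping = [0→7, 1→3, 2→4, 3→1, 4→6, 5→5, 6→0, 7→2]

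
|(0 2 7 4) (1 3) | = 4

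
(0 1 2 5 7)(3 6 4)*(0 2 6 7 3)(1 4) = (0 4)(1 6)(2 5 3 7)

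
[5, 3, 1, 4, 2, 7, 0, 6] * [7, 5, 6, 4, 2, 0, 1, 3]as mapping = [0→0, 1→4, 2→5, 3→2, 4→6, 5→3, 6→7, 7→1]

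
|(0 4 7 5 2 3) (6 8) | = 6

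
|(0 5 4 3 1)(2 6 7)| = 15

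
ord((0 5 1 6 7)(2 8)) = 10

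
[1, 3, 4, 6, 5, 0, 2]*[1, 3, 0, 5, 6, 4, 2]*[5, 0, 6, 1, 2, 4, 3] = [1, 4, 3, 6, 2, 0, 5]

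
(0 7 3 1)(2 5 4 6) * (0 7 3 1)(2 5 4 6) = (0 3)(1 7)(2 4)(5 6)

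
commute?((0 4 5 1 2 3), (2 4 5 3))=no:(0 4 5 1 2 3) * (2 4 5 3)=(0 5 1 4 3), (2 4 5 3) * (0 4 5 1 2 3)=(0 4 1 2 5)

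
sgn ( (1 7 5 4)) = -1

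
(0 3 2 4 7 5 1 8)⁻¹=(0 8 1 5 7 4 2 3)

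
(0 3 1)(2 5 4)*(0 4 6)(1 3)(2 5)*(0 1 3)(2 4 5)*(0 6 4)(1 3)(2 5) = (0 1 2)(3 6)(4 5)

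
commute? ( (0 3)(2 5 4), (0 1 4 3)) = no: (0 3)(2 5 4)*(0 1 4 3) = (1 4 2 5 3), (0 1 4 3)*(0 3)(2 5 4) = (0 1 2 5 4)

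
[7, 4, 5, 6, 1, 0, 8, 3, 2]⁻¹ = [5, 4, 8, 7, 1, 2, 3, 0, 6]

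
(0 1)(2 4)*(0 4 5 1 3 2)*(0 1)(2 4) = (0 3 4 1 2 5)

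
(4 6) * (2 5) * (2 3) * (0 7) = (0 7)(2 5 3)(4 6)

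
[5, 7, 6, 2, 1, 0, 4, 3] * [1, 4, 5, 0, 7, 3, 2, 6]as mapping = [0→3, 1→6, 2→2, 3→5, 4→4, 5→1, 6→7, 7→0]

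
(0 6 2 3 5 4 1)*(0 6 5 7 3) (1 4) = (0 5 1 6 2) (3 7) 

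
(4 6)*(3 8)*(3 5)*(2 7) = (2 7)(3 8 5)(4 6)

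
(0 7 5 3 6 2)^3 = (0 3)(2 5)(6 7)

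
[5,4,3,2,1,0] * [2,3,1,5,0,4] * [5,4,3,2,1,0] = [1,5,0,4,2,3]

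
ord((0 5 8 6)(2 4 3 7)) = 4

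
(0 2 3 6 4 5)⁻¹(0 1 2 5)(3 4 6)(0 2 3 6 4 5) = (0 2 1 3)(4 6 5)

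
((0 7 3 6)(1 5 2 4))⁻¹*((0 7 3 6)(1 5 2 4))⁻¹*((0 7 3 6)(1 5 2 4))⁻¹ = (0 7 3 6)(1 5 2 4)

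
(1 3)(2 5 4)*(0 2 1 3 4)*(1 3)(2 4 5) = (0 4 3 1 5)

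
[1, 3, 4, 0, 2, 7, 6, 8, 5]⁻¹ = [3, 0, 4, 1, 2, 8, 6, 5, 7]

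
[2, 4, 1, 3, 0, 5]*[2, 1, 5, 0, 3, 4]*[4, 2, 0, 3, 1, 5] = [5, 3, 2, 4, 0, 1]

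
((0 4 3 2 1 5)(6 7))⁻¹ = (0 5 1 2 3 4)(6 7)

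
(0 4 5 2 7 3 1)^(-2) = (0 3 2 4 1 7 5)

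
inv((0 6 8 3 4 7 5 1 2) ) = (0 2 1 5 7 4 3 8 6) 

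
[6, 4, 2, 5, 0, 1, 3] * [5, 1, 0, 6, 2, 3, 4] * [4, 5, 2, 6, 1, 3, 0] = [1, 2, 4, 6, 3, 5, 0]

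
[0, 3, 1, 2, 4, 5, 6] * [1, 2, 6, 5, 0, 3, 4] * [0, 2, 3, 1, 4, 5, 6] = [2, 5, 3, 6, 0, 1, 4]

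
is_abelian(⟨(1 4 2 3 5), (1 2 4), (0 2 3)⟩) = no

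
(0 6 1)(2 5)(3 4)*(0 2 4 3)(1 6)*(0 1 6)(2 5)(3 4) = (0 6)(1 5 3 4)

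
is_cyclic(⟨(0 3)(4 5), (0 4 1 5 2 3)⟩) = no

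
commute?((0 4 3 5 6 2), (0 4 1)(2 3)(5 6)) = no:(0 4 3 5 6 2)*(0 4 1)(2 3)(5 6) = (0 1)(2 4)(3 6), (0 4 1)(2 3)(5 6)*(0 4 3 5 6 2) = (0 3)(1 4)(2 5)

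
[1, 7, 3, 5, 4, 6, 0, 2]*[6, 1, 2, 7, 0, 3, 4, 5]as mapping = [0→1, 1→5, 2→7, 3→3, 4→0, 5→4, 6→6, 7→2]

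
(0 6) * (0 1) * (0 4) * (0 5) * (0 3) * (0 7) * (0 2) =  (0 6 1 4 5 3 7 2)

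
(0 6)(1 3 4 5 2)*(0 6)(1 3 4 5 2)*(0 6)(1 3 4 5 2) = (0 6)(1 5 3 2 4)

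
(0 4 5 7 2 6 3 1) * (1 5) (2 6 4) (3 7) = (0 2 4 1) (3 5) (6 7) 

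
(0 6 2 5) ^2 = (0 2) (5 6) 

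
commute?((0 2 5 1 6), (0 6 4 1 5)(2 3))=no:(0 2 5 1 6)*(0 6 4 1 5)(2 3)=(0 3 2)(1 4), (0 6 4 1 5)(2 3)*(0 2 5 1 6)=(2 3 5)(4 6)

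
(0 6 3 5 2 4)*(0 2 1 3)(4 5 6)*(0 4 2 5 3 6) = (0 2 3)(1 6 4 5)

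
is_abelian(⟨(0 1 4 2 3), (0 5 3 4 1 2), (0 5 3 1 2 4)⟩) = no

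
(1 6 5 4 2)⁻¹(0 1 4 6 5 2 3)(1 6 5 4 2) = (0 6 2 5 4 1 3)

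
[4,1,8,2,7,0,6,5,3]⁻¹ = [5,1,3,8,0,7,6,4,2]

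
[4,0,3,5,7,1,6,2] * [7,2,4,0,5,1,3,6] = [5,7,0,1,6,2,3,4]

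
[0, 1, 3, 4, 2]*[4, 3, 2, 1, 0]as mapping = [0→4, 1→3, 2→1, 3→0, 4→2]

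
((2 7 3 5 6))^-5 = ()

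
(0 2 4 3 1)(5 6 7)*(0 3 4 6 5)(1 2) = (0 1 3 2 6 7)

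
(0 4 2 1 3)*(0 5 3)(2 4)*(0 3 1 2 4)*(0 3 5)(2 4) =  (0 2 4 3)(1 5)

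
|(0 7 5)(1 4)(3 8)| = 6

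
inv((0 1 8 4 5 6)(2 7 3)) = (0 6 5 4 8 1)(2 3 7)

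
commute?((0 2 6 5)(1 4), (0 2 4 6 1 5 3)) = no:(0 2 6 5)(1 4)*(0 2 4 6 1 5 3) = (0 4 5 2 1 6 3), (0 2 4 6 1 5 3)*(0 2 6 5)(1 4) = (0 6 4 5 3 2 1)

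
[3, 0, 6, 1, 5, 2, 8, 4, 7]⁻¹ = [1, 3, 5, 0, 7, 4, 2, 8, 6]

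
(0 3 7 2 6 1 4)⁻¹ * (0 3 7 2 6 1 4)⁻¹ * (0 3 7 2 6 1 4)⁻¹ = (0 6 3 1 7 4 2)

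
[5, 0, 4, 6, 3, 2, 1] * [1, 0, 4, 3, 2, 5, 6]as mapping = [0→5, 1→1, 2→2, 3→6, 4→3, 5→4, 6→0]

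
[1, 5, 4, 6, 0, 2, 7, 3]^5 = [0, 1, 2, 7, 4, 5, 3, 6]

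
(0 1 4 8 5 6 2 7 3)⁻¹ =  (0 3 7 2 6 5 8 4 1)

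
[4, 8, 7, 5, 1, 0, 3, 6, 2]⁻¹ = [5, 4, 8, 6, 0, 3, 7, 2, 1]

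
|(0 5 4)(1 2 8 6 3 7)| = 6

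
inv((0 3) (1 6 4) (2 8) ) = (0 3) (1 4 6) (2 8) 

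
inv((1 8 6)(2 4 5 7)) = (1 6 8)(2 7 5 4)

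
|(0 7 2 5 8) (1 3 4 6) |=20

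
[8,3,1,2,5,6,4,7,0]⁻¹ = [8,2,3,1,6,4,5,7,0]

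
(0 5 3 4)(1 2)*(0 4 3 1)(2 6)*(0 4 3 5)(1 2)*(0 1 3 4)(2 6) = (0 1 2)(3 5 6)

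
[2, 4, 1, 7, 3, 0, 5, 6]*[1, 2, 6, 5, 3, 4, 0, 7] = [6, 3, 2, 7, 5, 1, 4, 0]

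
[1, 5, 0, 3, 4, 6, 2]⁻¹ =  [2, 0, 6, 3, 4, 1, 5]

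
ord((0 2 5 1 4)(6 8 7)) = 15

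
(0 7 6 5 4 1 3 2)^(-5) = (0 5 3 7 4 2 6 1)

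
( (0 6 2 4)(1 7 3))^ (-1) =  (0 4 2 6)(1 3 7)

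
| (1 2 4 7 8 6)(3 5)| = 6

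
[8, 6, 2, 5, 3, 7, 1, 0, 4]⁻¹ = [7, 6, 2, 4, 8, 3, 1, 5, 0]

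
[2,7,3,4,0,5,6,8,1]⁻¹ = [4,8,0,2,3,5,6,1,7]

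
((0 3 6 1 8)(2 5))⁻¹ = (0 8 1 6 3)(2 5)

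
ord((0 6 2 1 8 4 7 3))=8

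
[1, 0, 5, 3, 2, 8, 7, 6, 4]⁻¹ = [1, 0, 4, 3, 8, 2, 7, 6, 5]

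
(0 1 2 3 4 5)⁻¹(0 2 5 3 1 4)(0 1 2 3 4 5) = (0 4 2 5 1 3)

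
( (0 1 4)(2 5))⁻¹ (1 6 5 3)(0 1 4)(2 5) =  (2 3 4 6)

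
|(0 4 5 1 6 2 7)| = 7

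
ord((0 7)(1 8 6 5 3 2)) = 6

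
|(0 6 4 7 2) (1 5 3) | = 15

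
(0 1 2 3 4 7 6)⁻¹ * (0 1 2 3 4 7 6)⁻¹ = (0 7 3 1 6 4 2)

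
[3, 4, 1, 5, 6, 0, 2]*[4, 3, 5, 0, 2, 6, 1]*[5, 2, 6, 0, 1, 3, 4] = [5, 6, 0, 4, 2, 1, 3]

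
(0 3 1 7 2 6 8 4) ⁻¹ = (0 4 8 6 2 7 1 3) 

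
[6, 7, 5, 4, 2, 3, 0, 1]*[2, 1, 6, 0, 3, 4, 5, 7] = [5, 7, 4, 3, 6, 0, 2, 1]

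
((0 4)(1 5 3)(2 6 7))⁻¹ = (0 4)(1 3 5)(2 7 6)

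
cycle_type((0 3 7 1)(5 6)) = 2.4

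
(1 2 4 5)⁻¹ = (1 5 4 2)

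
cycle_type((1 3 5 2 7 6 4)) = 7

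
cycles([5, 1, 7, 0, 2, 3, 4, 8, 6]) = (0 5 3)(2 7 8 6 4)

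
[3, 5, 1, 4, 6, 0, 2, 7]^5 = [1, 6, 4, 5, 0, 2, 3, 7]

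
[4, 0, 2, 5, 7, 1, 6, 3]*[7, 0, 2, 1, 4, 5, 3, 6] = [4, 7, 2, 5, 6, 0, 3, 1]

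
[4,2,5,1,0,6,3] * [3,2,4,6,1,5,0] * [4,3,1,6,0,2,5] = [3,0,2,1,6,4,5]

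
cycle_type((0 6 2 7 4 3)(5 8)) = 2.6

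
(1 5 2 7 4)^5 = ()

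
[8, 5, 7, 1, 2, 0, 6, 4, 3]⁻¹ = [5, 3, 4, 8, 7, 1, 6, 2, 0]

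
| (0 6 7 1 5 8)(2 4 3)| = 6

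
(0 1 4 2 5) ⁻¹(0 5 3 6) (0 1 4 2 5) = (0 3 6 1) 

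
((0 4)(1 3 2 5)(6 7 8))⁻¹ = (0 4)(1 5 2 3)(6 8 7)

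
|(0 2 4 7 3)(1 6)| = 10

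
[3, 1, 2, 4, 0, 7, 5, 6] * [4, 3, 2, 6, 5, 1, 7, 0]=[6, 3, 2, 5, 4, 0, 1, 7]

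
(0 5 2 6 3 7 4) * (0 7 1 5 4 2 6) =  (0 4 7 2)(1 5 6 3)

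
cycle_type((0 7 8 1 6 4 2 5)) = 8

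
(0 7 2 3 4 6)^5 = (0 6 4 3 2 7)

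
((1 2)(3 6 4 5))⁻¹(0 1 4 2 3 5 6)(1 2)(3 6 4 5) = (0 2 5 1 6 3 4)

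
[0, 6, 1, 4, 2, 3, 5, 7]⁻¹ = [0, 2, 4, 5, 3, 6, 1, 7]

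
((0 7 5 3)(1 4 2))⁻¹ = (0 3 5 7)(1 2 4)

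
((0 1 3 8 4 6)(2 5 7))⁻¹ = (0 6 4 8 3 1)(2 7 5)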